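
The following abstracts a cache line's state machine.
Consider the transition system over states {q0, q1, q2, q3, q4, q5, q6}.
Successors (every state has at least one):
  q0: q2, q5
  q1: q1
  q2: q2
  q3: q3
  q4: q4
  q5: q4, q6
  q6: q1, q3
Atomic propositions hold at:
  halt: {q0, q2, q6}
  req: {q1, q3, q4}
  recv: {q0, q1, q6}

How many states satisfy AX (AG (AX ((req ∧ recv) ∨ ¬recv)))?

Sat(req ∧ recv) = {q1}
Sat(¬recv) = {q2, q3, q4, q5}
Sat((req ∧ recv) ∨ ¬recv) = {q1, q2, q3, q4, q5}
Sat(AX ((req ∧ recv) ∨ ¬recv)) = {s : every successor in {q1, q2, q3, q4, q5}} = {q0, q1, q2, q3, q4, q6}
AG (AX ((req ∧ recv) ∨ ¬recv)): greatest fixpoint, start Z0 = {q0, q1, q2, q3, q4, q6}, keep only states in Sat with every successor in Z. Z1 = {q1, q2, q3, q4, q6}; fixed.
Sat(AG (AX ((req ∧ recv) ∨ ¬recv))) = {q1, q2, q3, q4, q6}
Sat(AX (AG (AX ((req ∧ recv) ∨ ¬recv)))) = {s : every successor in {q1, q2, q3, q4, q6}} = {q1, q2, q3, q4, q5, q6}
|Sat(AX (AG (AX ((req ∧ recv) ∨ ¬recv))))| = |{q1, q2, q3, q4, q5, q6}| = 6.

6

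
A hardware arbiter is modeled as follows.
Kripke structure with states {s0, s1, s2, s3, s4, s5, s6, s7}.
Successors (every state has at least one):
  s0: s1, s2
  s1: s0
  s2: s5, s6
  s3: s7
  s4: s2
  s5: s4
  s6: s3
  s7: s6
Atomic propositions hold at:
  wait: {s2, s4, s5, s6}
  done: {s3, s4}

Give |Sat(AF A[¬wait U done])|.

Sat(¬wait) = {s0, s1, s3, s7}
A[¬wait U done]: least fixpoint, start Z0 = Sat(done) = {s3, s4}, add states in Sat(¬wait) with every successor in Z. Already a fixed point.
Sat(A[¬wait U done]) = {s3, s4}
AF A[¬wait U done]: least fixpoint, start Z0 = {s3, s4}, add states with every successor in Z. Z1 = {s3, s4, s5, s6}; Z2 = {s2, s3, s4, s5, s6, s7}; fixed.
Sat(AF A[¬wait U done]) = {s2, s3, s4, s5, s6, s7}
|Sat(AF A[¬wait U done])| = |{s2, s3, s4, s5, s6, s7}| = 6.

6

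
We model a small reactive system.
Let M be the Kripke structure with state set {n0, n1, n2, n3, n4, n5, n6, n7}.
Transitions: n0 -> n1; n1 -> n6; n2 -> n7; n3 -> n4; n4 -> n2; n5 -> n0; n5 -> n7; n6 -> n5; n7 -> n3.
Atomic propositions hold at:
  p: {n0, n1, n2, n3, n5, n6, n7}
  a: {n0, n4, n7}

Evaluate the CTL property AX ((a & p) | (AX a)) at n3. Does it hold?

No

Sat(a & p) = {n0, n7}
Sat(AX a) = {s : every successor in {n0, n4, n7}} = {n2, n3, n5}
Sat((a & p) | (AX a)) = {n0, n2, n3, n5, n7}
Sat(AX ((a & p) | (AX a))) = {s : every successor in {n0, n2, n3, n5, n7}} = {n2, n4, n5, n6, n7}
n3 ∉ Sat(AX ((a & p) | (AX a))) = {n2, n4, n5, n6, n7}, so the formula does not hold at n3.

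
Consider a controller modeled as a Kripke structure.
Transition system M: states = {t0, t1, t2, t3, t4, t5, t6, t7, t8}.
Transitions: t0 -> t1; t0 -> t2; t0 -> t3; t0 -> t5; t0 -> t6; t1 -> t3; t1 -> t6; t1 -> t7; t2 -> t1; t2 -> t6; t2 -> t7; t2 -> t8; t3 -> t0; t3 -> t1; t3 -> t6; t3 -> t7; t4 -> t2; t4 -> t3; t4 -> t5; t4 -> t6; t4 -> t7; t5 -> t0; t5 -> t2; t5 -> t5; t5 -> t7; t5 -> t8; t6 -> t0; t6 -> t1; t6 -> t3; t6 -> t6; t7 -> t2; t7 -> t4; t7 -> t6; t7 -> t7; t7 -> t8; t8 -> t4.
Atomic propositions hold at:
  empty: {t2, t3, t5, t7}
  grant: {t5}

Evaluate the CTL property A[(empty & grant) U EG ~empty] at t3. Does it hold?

No

Sat(empty & grant) = {t5}
Sat(~empty) = {t0, t1, t4, t6, t8}
EG ~empty: greatest fixpoint, start Z0 = {t0, t1, t4, t6, t8}, keep only states in Sat with some successor in Z. Already a fixed point.
Sat(EG ~empty) = {t0, t1, t4, t6, t8}
A[(empty & grant) U EG ~empty]: least fixpoint, start Z0 = Sat(EG ~empty) = {t0, t1, t4, t6, t8}, add states in Sat(empty & grant) with every successor in Z. Already a fixed point.
Sat(A[(empty & grant) U EG ~empty]) = {t0, t1, t4, t6, t8}
t3 ∉ Sat(A[(empty & grant) U EG ~empty]) = {t0, t1, t4, t6, t8}, so the formula does not hold at t3.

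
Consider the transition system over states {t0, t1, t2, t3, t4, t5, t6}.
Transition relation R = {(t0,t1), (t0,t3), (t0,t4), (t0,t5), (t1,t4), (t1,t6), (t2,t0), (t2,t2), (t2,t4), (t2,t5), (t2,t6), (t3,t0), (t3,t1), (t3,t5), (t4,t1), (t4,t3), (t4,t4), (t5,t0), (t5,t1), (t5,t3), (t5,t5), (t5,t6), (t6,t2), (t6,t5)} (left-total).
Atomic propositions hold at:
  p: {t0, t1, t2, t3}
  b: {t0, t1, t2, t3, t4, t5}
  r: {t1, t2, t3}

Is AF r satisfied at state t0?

AF r: least fixpoint, start Z0 = {t1, t2, t3}, add states with every successor in Z. Already a fixed point.
Sat(AF r) = {t1, t2, t3}
t0 ∉ Sat(AF r) = {t1, t2, t3}, so the formula does not hold at t0.

No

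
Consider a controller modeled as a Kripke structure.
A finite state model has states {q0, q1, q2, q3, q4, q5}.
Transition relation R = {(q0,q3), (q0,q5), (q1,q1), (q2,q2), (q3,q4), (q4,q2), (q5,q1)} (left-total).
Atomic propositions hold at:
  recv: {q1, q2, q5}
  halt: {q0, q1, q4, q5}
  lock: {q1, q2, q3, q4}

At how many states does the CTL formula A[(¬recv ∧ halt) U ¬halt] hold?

3

Sat(¬recv) = {q0, q3, q4}
Sat(¬recv ∧ halt) = {q0, q4}
Sat(¬halt) = {q2, q3}
A[(¬recv ∧ halt) U ¬halt]: least fixpoint, start Z0 = Sat(¬halt) = {q2, q3}, add states in Sat(¬recv ∧ halt) with every successor in Z. Z1 = {q2, q3, q4}; fixed.
Sat(A[(¬recv ∧ halt) U ¬halt]) = {q2, q3, q4}
|Sat(A[(¬recv ∧ halt) U ¬halt])| = |{q2, q3, q4}| = 3.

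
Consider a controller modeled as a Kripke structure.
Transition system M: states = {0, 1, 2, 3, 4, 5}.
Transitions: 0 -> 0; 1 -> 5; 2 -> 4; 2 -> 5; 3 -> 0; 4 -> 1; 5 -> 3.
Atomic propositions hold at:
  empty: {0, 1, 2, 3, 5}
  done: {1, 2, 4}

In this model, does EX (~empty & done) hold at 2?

Yes

Sat(~empty) = {4}
Sat(~empty & done) = {4}
Sat(EX (~empty & done)) = {s : some successor in {4}} = {2}
2 ∈ Sat(EX (~empty & done)) = {2}, so the formula holds at 2.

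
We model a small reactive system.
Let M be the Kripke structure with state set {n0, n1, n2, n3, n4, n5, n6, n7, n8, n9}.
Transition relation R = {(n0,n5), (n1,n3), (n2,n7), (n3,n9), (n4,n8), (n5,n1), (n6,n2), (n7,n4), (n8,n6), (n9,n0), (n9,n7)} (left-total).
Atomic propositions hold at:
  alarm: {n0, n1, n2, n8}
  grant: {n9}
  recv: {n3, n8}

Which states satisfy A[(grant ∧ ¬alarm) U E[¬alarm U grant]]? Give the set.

Sat(¬alarm) = {n3, n4, n5, n6, n7, n9}
Sat(grant ∧ ¬alarm) = {n9}
E[¬alarm U grant]: least fixpoint, start Z0 = Sat(grant) = {n9}, add states in Sat(¬alarm) with some successor in Z. Z1 = {n3, n9}; fixed.
Sat(E[¬alarm U grant]) = {n3, n9}
A[(grant ∧ ¬alarm) U E[¬alarm U grant]]: least fixpoint, start Z0 = Sat(E[¬alarm U grant]) = {n3, n9}, add states in Sat(grant ∧ ¬alarm) with every successor in Z. Already a fixed point.
Sat(A[(grant ∧ ¬alarm) U E[¬alarm U grant]]) = {n3, n9}

{n3, n9}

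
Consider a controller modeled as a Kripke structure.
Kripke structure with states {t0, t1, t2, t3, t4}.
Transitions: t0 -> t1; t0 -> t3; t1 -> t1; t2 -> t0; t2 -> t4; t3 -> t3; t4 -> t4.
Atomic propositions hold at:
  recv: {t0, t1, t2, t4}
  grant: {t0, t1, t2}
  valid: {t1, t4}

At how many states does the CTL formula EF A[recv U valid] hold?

A[recv U valid]: least fixpoint, start Z0 = Sat(valid) = {t1, t4}, add states in Sat(recv) with every successor in Z. Already a fixed point.
Sat(A[recv U valid]) = {t1, t4}
EF A[recv U valid]: least fixpoint, start Z0 = {t1, t4}, add states with some successor in Z. Z1 = {t0, t1, t2, t4}; fixed.
Sat(EF A[recv U valid]) = {t0, t1, t2, t4}
|Sat(EF A[recv U valid])| = |{t0, t1, t2, t4}| = 4.

4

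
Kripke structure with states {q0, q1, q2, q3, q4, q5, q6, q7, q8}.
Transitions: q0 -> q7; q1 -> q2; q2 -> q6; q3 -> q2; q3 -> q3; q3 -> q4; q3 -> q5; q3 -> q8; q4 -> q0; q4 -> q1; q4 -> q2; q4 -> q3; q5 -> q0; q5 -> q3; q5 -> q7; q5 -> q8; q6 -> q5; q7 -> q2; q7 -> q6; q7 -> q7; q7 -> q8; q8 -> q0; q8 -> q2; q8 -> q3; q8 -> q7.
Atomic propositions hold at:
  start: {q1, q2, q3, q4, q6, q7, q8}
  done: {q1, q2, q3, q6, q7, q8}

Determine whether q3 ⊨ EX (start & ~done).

Sat(~done) = {q0, q4, q5}
Sat(start & ~done) = {q4}
Sat(EX (start & ~done)) = {s : some successor in {q4}} = {q3}
q3 ∈ Sat(EX (start & ~done)) = {q3}, so the formula holds at q3.

Yes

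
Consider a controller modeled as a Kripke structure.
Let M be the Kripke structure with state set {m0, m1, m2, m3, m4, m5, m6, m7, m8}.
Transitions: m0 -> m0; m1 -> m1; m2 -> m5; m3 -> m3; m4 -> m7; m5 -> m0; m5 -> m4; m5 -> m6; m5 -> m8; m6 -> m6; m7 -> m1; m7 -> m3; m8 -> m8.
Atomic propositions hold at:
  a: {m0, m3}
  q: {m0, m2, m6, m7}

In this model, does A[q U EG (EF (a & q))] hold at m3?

No

Sat(a & q) = {m0}
EF (a & q): least fixpoint, start Z0 = {m0}, add states with some successor in Z. Z1 = {m0, m5}; Z2 = {m0, m2, m5}; fixed.
Sat(EF (a & q)) = {m0, m2, m5}
EG (EF (a & q)): greatest fixpoint, start Z0 = {m0, m2, m5}, keep only states in Sat with some successor in Z. Already a fixed point.
Sat(EG (EF (a & q))) = {m0, m2, m5}
A[q U EG (EF (a & q))]: least fixpoint, start Z0 = Sat(EG (EF (a & q))) = {m0, m2, m5}, add states in Sat(q) with every successor in Z. Already a fixed point.
Sat(A[q U EG (EF (a & q))]) = {m0, m2, m5}
m3 ∉ Sat(A[q U EG (EF (a & q))]) = {m0, m2, m5}, so the formula does not hold at m3.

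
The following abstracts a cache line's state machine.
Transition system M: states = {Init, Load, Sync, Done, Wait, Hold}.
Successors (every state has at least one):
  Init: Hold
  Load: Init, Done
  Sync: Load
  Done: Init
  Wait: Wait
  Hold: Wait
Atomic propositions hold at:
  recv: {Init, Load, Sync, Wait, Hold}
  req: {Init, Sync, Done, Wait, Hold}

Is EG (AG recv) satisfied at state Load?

AG recv: greatest fixpoint, start Z0 = {Init, Load, Sync, Wait, Hold}, keep only states in Sat with every successor in Z. Z1 = {Init, Sync, Wait, Hold}; Z2 = {Init, Wait, Hold}; fixed.
Sat(AG recv) = {Init, Wait, Hold}
EG (AG recv): greatest fixpoint, start Z0 = {Init, Wait, Hold}, keep only states in Sat with some successor in Z. Already a fixed point.
Sat(EG (AG recv)) = {Init, Wait, Hold}
Load ∉ Sat(EG (AG recv)) = {Init, Wait, Hold}, so the formula does not hold at Load.

No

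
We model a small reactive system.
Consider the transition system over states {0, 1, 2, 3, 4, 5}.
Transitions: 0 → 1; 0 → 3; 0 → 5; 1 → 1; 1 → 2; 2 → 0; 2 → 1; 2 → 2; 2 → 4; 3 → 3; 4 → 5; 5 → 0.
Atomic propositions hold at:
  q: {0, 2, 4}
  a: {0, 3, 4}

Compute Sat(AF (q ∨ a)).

{0, 2, 3, 4, 5}

Sat(q ∨ a) = {0, 2, 3, 4}
AF (q ∨ a): least fixpoint, start Z0 = {0, 2, 3, 4}, add states with every successor in Z. Z1 = {0, 2, 3, 4, 5}; fixed.
Sat(AF (q ∨ a)) = {0, 2, 3, 4, 5}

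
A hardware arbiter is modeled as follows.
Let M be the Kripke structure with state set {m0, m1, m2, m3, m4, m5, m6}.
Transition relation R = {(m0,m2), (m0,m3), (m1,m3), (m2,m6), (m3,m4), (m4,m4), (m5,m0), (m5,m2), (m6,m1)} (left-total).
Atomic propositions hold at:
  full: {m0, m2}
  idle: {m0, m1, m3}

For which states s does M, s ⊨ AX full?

{m5}

Sat(AX full) = {s : every successor in {m0, m2}} = {m5}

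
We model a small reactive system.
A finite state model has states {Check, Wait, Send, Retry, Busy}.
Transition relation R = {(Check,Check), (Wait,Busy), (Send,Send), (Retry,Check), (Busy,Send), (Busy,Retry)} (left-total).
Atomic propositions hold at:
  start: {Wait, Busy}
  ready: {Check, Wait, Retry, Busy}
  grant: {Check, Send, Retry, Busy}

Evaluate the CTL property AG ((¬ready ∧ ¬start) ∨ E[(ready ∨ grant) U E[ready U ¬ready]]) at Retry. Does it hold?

No

Sat(¬ready) = {Send}
Sat(¬start) = {Check, Send, Retry}
Sat(¬ready ∧ ¬start) = {Send}
Sat(ready ∨ grant) = {Check, Wait, Send, Retry, Busy}
E[ready U ¬ready]: least fixpoint, start Z0 = Sat(¬ready) = {Send}, add states in Sat(ready) with some successor in Z. Z1 = {Send, Busy}; Z2 = {Wait, Send, Busy}; fixed.
Sat(E[ready U ¬ready]) = {Wait, Send, Busy}
E[(ready ∨ grant) U E[ready U ¬ready]]: least fixpoint, start Z0 = Sat(E[ready U ¬ready]) = {Wait, Send, Busy}, add states in Sat(ready ∨ grant) with some successor in Z. Already a fixed point.
Sat(E[(ready ∨ grant) U E[ready U ¬ready]]) = {Wait, Send, Busy}
Sat((¬ready ∧ ¬start) ∨ E[(ready ∨ grant) U E[ready U ¬ready]]) = {Wait, Send, Busy}
AG ((¬ready ∧ ¬start) ∨ E[(ready ∨ grant) U E[ready U ¬ready]]): greatest fixpoint, start Z0 = {Wait, Send, Busy}, keep only states in Sat with every successor in Z. Z1 = {Wait, Send}; Z2 = {Send}; fixed.
Sat(AG ((¬ready ∧ ¬start) ∨ E[(ready ∨ grant) U E[ready U ¬ready]])) = {Send}
Retry ∉ Sat(AG ((¬ready ∧ ¬start) ∨ E[(ready ∨ grant) U E[ready U ¬ready]])) = {Send}, so the formula does not hold at Retry.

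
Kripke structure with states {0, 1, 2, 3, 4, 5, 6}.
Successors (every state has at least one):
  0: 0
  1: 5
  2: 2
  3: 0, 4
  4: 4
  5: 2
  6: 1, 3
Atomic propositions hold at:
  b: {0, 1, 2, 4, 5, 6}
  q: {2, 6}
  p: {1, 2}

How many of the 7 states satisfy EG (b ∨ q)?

6

Sat(b ∨ q) = {0, 1, 2, 4, 5, 6}
EG (b ∨ q): greatest fixpoint, start Z0 = {0, 1, 2, 4, 5, 6}, keep only states in Sat with some successor in Z. Already a fixed point.
Sat(EG (b ∨ q)) = {0, 1, 2, 4, 5, 6}
|Sat(EG (b ∨ q))| = |{0, 1, 2, 4, 5, 6}| = 6.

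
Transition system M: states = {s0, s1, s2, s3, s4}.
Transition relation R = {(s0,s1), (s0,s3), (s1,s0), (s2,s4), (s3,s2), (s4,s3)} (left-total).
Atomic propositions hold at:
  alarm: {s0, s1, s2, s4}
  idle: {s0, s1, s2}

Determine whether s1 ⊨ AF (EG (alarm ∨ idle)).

Yes

Sat(alarm ∨ idle) = {s0, s1, s2, s4}
EG (alarm ∨ idle): greatest fixpoint, start Z0 = {s0, s1, s2, s4}, keep only states in Sat with some successor in Z. Z1 = {s0, s1, s2}; Z2 = {s0, s1}; fixed.
Sat(EG (alarm ∨ idle)) = {s0, s1}
AF (EG (alarm ∨ idle)): least fixpoint, start Z0 = {s0, s1}, add states with every successor in Z. Already a fixed point.
Sat(AF (EG (alarm ∨ idle))) = {s0, s1}
s1 ∈ Sat(AF (EG (alarm ∨ idle))) = {s0, s1}, so the formula holds at s1.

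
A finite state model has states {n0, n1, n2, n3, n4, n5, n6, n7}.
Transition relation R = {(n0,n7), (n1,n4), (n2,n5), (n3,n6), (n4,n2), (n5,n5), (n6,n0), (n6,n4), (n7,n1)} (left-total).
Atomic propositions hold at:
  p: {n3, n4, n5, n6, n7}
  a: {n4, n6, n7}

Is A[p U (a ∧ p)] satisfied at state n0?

No

Sat(a ∧ p) = {n4, n6, n7}
A[p U (a ∧ p)]: least fixpoint, start Z0 = Sat((a ∧ p)) = {n4, n6, n7}, add states in Sat(p) with every successor in Z. Z1 = {n3, n4, n6, n7}; fixed.
Sat(A[p U (a ∧ p)]) = {n3, n4, n6, n7}
n0 ∉ Sat(A[p U (a ∧ p)]) = {n3, n4, n6, n7}, so the formula does not hold at n0.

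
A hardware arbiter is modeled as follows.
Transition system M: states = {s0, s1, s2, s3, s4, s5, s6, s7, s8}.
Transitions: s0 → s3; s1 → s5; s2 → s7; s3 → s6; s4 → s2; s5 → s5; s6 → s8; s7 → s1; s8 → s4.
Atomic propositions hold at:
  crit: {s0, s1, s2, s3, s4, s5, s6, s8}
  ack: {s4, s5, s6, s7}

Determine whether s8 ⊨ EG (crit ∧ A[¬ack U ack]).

No

Sat(¬ack) = {s0, s1, s2, s3, s8}
A[¬ack U ack]: least fixpoint, start Z0 = Sat(ack) = {s4, s5, s6, s7}, add states in Sat(¬ack) with every successor in Z. Z1 = {s1, s2, s3, s4, s5, s6, s7, s8}; Z2 = {s0, s1, s2, s3, s4, s5, s6, s7, s8}; fixed.
Sat(A[¬ack U ack]) = {s0, s1, s2, s3, s4, s5, s6, s7, s8}
Sat(crit ∧ A[¬ack U ack]) = {s0, s1, s2, s3, s4, s5, s6, s8}
EG (crit ∧ A[¬ack U ack]): greatest fixpoint, start Z0 = {s0, s1, s2, s3, s4, s5, s6, s8}, keep only states in Sat with some successor in Z. Z1 = {s0, s1, s3, s4, s5, s6, s8}; Z2 = {s0, s1, s3, s5, s6, s8}; Z3 = {s0, s1, s3, s5, s6}; Z4 = {s0, s1, s3, s5}; Z5 = {s0, s1, s5}; Z6 = {s1, s5}; fixed.
Sat(EG (crit ∧ A[¬ack U ack])) = {s1, s5}
s8 ∉ Sat(EG (crit ∧ A[¬ack U ack])) = {s1, s5}, so the formula does not hold at s8.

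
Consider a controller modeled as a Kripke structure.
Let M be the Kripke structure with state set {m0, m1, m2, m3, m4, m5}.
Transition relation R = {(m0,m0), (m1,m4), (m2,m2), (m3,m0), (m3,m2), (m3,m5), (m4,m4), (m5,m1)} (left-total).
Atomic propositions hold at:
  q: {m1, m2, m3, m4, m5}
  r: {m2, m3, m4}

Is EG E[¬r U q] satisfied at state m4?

Yes

Sat(¬r) = {m0, m1, m5}
E[¬r U q]: least fixpoint, start Z0 = Sat(q) = {m1, m2, m3, m4, m5}, add states in Sat(¬r) with some successor in Z. Already a fixed point.
Sat(E[¬r U q]) = {m1, m2, m3, m4, m5}
EG E[¬r U q]: greatest fixpoint, start Z0 = {m1, m2, m3, m4, m5}, keep only states in Sat with some successor in Z. Already a fixed point.
Sat(EG E[¬r U q]) = {m1, m2, m3, m4, m5}
m4 ∈ Sat(EG E[¬r U q]) = {m1, m2, m3, m4, m5}, so the formula holds at m4.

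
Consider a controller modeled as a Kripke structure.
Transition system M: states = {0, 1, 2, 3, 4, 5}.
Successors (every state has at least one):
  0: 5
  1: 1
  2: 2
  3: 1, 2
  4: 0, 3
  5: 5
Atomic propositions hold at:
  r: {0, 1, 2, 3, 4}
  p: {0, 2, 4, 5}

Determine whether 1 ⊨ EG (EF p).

No

EF p: least fixpoint, start Z0 = {0, 2, 4, 5}, add states with some successor in Z. Z1 = {0, 2, 3, 4, 5}; fixed.
Sat(EF p) = {0, 2, 3, 4, 5}
EG (EF p): greatest fixpoint, start Z0 = {0, 2, 3, 4, 5}, keep only states in Sat with some successor in Z. Already a fixed point.
Sat(EG (EF p)) = {0, 2, 3, 4, 5}
1 ∉ Sat(EG (EF p)) = {0, 2, 3, 4, 5}, so the formula does not hold at 1.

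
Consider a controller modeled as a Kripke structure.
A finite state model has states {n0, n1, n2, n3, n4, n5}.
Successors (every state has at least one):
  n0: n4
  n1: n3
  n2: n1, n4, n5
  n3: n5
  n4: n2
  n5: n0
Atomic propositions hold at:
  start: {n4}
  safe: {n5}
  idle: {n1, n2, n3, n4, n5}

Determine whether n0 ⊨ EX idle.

Yes

Sat(EX idle) = {s : some successor in {n1, n2, n3, n4, n5}} = {n0, n1, n2, n3, n4}
n0 ∈ Sat(EX idle) = {n0, n1, n2, n3, n4}, so the formula holds at n0.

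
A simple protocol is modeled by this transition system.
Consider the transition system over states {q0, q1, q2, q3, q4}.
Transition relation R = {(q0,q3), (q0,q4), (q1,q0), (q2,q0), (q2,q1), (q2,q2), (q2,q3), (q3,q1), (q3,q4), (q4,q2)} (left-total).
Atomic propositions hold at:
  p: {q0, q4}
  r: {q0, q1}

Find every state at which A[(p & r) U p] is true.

{q0, q4}

Sat(p & r) = {q0}
A[(p & r) U p]: least fixpoint, start Z0 = Sat(p) = {q0, q4}, add states in Sat(p & r) with every successor in Z. Already a fixed point.
Sat(A[(p & r) U p]) = {q0, q4}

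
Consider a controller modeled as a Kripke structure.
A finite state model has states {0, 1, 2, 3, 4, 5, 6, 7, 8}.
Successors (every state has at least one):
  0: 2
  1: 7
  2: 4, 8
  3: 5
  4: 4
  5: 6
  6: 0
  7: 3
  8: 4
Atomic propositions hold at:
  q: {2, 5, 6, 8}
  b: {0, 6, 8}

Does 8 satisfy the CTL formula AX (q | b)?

No

Sat(q | b) = {0, 2, 5, 6, 8}
Sat(AX (q | b)) = {s : every successor in {0, 2, 5, 6, 8}} = {0, 3, 5, 6}
8 ∉ Sat(AX (q | b)) = {0, 3, 5, 6}, so the formula does not hold at 8.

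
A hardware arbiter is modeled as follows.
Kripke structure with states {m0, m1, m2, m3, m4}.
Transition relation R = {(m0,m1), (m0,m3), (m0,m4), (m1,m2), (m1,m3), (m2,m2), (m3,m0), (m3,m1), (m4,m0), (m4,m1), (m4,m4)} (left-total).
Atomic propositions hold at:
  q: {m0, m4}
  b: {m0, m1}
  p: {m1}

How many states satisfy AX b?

1

Sat(AX b) = {s : every successor in {m0, m1}} = {m3}
|Sat(AX b)| = |{m3}| = 1.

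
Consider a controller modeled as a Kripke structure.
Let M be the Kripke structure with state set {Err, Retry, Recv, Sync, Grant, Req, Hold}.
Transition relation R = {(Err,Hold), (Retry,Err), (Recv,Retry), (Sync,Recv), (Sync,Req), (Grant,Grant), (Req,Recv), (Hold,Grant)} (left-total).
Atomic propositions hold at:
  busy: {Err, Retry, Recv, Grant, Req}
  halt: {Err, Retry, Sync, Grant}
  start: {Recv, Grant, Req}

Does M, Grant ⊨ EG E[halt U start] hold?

E[halt U start]: least fixpoint, start Z0 = Sat(start) = {Recv, Grant, Req}, add states in Sat(halt) with some successor in Z. Z1 = {Recv, Sync, Grant, Req}; fixed.
Sat(E[halt U start]) = {Recv, Sync, Grant, Req}
EG E[halt U start]: greatest fixpoint, start Z0 = {Recv, Sync, Grant, Req}, keep only states in Sat with some successor in Z. Z1 = {Sync, Grant, Req}; Z2 = {Sync, Grant}; Z3 = {Grant}; fixed.
Sat(EG E[halt U start]) = {Grant}
Grant ∈ Sat(EG E[halt U start]) = {Grant}, so the formula holds at Grant.

Yes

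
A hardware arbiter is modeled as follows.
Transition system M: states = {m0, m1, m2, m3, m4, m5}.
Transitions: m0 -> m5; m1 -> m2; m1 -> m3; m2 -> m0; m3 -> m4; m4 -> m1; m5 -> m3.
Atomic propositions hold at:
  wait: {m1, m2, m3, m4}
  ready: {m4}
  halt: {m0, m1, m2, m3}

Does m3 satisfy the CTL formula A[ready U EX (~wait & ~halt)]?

No

Sat(~wait) = {m0, m5}
Sat(~halt) = {m4, m5}
Sat(~wait & ~halt) = {m5}
Sat(EX (~wait & ~halt)) = {s : some successor in {m5}} = {m0}
A[ready U EX (~wait & ~halt)]: least fixpoint, start Z0 = Sat(EX (~wait & ~halt)) = {m0}, add states in Sat(ready) with every successor in Z. Already a fixed point.
Sat(A[ready U EX (~wait & ~halt)]) = {m0}
m3 ∉ Sat(A[ready U EX (~wait & ~halt)]) = {m0}, so the formula does not hold at m3.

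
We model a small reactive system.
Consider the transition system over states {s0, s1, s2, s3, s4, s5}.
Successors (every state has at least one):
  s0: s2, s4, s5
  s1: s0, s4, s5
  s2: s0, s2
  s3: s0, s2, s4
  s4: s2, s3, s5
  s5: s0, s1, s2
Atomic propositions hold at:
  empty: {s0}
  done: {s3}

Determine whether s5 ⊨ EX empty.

Yes

Sat(EX empty) = {s : some successor in {s0}} = {s1, s2, s3, s5}
s5 ∈ Sat(EX empty) = {s1, s2, s3, s5}, so the formula holds at s5.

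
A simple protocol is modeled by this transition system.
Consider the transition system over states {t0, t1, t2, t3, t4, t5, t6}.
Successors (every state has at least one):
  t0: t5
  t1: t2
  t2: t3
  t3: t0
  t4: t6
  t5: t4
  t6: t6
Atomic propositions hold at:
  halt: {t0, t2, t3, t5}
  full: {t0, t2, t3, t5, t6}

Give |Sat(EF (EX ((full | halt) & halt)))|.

4

Sat(full | halt) = {t0, t2, t3, t5, t6}
Sat((full | halt) & halt) = {t0, t2, t3, t5}
Sat(EX ((full | halt) & halt)) = {s : some successor in {t0, t2, t3, t5}} = {t0, t1, t2, t3}
EF (EX ((full | halt) & halt)): least fixpoint, start Z0 = {t0, t1, t2, t3}, add states with some successor in Z. Already a fixed point.
Sat(EF (EX ((full | halt) & halt))) = {t0, t1, t2, t3}
|Sat(EF (EX ((full | halt) & halt)))| = |{t0, t1, t2, t3}| = 4.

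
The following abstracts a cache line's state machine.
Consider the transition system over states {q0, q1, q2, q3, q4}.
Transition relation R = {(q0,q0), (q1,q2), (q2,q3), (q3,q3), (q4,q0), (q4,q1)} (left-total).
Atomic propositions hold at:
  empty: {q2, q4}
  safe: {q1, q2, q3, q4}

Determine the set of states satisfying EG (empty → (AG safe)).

{q0, q1, q2, q3}

AG safe: greatest fixpoint, start Z0 = {q1, q2, q3, q4}, keep only states in Sat with every successor in Z. Z1 = {q1, q2, q3}; fixed.
Sat(AG safe) = {q1, q2, q3}
Sat(empty → (AG safe)) = {q0, q1, q2, q3}
EG (empty → (AG safe)): greatest fixpoint, start Z0 = {q0, q1, q2, q3}, keep only states in Sat with some successor in Z. Already a fixed point.
Sat(EG (empty → (AG safe))) = {q0, q1, q2, q3}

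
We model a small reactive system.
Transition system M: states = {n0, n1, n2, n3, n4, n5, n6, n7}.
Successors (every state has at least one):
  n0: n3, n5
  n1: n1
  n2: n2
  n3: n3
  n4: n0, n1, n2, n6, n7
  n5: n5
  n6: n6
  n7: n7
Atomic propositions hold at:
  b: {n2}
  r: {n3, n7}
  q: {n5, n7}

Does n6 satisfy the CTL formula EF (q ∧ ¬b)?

No

Sat(¬b) = {n0, n1, n3, n4, n5, n6, n7}
Sat(q ∧ ¬b) = {n5, n7}
EF (q ∧ ¬b): least fixpoint, start Z0 = {n5, n7}, add states with some successor in Z. Z1 = {n0, n4, n5, n7}; fixed.
Sat(EF (q ∧ ¬b)) = {n0, n4, n5, n7}
n6 ∉ Sat(EF (q ∧ ¬b)) = {n0, n4, n5, n7}, so the formula does not hold at n6.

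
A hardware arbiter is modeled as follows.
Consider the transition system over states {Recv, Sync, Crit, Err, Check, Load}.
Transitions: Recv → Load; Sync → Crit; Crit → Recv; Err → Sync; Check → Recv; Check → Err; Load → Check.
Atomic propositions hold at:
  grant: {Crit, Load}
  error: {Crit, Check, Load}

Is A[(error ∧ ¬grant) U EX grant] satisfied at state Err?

No

Sat(¬grant) = {Recv, Sync, Err, Check}
Sat(error ∧ ¬grant) = {Check}
Sat(EX grant) = {s : some successor in {Crit, Load}} = {Recv, Sync}
A[(error ∧ ¬grant) U EX grant]: least fixpoint, start Z0 = Sat(EX grant) = {Recv, Sync}, add states in Sat(error ∧ ¬grant) with every successor in Z. Already a fixed point.
Sat(A[(error ∧ ¬grant) U EX grant]) = {Recv, Sync}
Err ∉ Sat(A[(error ∧ ¬grant) U EX grant]) = {Recv, Sync}, so the formula does not hold at Err.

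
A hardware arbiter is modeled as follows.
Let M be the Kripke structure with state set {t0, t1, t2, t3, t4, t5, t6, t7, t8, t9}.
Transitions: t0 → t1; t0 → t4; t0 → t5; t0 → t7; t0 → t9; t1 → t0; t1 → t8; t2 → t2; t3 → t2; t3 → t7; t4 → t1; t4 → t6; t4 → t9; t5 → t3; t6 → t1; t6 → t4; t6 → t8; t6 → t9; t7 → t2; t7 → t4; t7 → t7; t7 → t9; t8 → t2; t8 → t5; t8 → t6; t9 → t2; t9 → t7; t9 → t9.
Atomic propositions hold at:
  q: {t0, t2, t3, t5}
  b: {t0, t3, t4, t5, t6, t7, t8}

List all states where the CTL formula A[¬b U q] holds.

{t0, t2, t3, t5}

Sat(¬b) = {t1, t2, t9}
A[¬b U q]: least fixpoint, start Z0 = Sat(q) = {t0, t2, t3, t5}, add states in Sat(¬b) with every successor in Z. Already a fixed point.
Sat(A[¬b U q]) = {t0, t2, t3, t5}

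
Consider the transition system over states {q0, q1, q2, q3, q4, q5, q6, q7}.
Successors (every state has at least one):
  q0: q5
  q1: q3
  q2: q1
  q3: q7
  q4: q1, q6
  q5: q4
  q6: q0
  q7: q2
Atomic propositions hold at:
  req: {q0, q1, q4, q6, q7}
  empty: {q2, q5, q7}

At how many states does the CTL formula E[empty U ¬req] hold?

4

Sat(¬req) = {q2, q3, q5}
E[empty U ¬req]: least fixpoint, start Z0 = Sat(¬req) = {q2, q3, q5}, add states in Sat(empty) with some successor in Z. Z1 = {q2, q3, q5, q7}; fixed.
Sat(E[empty U ¬req]) = {q2, q3, q5, q7}
|Sat(E[empty U ¬req])| = |{q2, q3, q5, q7}| = 4.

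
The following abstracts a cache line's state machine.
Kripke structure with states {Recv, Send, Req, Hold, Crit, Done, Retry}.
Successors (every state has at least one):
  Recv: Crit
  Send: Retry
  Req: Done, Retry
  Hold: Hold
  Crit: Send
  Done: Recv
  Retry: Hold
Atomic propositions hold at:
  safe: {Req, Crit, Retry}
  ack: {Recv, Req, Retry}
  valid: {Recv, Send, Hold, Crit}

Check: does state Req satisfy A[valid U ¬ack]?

Sat(¬ack) = {Send, Hold, Crit, Done}
A[valid U ¬ack]: least fixpoint, start Z0 = Sat(¬ack) = {Send, Hold, Crit, Done}, add states in Sat(valid) with every successor in Z. Z1 = {Recv, Send, Hold, Crit, Done}; fixed.
Sat(A[valid U ¬ack]) = {Recv, Send, Hold, Crit, Done}
Req ∉ Sat(A[valid U ¬ack]) = {Recv, Send, Hold, Crit, Done}, so the formula does not hold at Req.

No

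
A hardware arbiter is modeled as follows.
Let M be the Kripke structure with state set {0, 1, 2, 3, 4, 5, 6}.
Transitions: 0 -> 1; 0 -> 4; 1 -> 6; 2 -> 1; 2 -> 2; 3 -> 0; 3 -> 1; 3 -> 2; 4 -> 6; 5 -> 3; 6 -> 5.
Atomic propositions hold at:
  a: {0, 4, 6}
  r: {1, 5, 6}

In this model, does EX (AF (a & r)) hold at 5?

No

Sat(a & r) = {6}
AF (a & r): least fixpoint, start Z0 = {6}, add states with every successor in Z. Z1 = {1, 4, 6}; Z2 = {0, 1, 4, 6}; fixed.
Sat(AF (a & r)) = {0, 1, 4, 6}
Sat(EX (AF (a & r))) = {s : some successor in {0, 1, 4, 6}} = {0, 1, 2, 3, 4}
5 ∉ Sat(EX (AF (a & r))) = {0, 1, 2, 3, 4}, so the formula does not hold at 5.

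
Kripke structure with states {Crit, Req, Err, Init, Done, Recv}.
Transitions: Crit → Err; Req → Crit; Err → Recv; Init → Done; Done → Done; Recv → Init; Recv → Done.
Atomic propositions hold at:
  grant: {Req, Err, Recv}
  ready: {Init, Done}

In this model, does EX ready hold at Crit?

Sat(EX ready) = {s : some successor in {Init, Done}} = {Init, Done, Recv}
Crit ∉ Sat(EX ready) = {Init, Done, Recv}, so the formula does not hold at Crit.

No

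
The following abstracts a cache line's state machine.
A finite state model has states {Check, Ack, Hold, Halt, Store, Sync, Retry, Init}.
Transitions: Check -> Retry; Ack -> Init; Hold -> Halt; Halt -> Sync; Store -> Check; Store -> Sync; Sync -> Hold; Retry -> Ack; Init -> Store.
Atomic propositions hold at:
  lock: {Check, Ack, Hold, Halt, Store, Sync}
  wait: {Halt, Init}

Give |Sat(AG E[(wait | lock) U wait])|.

3

Sat(wait | lock) = {Check, Ack, Hold, Halt, Store, Sync, Init}
E[(wait | lock) U wait]: least fixpoint, start Z0 = Sat(wait) = {Halt, Init}, add states in Sat(wait | lock) with some successor in Z. Z1 = {Ack, Hold, Halt, Init}; Z2 = {Ack, Hold, Halt, Sync, Init}; Z3 = {Ack, Hold, Halt, Store, Sync, Init}; fixed.
Sat(E[(wait | lock) U wait]) = {Ack, Hold, Halt, Store, Sync, Init}
AG E[(wait | lock) U wait]: greatest fixpoint, start Z0 = {Ack, Hold, Halt, Store, Sync, Init}, keep only states in Sat with every successor in Z. Z1 = {Ack, Hold, Halt, Sync, Init}; Z2 = {Ack, Hold, Halt, Sync}; Z3 = {Hold, Halt, Sync}; fixed.
Sat(AG E[(wait | lock) U wait]) = {Hold, Halt, Sync}
|Sat(AG E[(wait | lock) U wait])| = |{Hold, Halt, Sync}| = 3.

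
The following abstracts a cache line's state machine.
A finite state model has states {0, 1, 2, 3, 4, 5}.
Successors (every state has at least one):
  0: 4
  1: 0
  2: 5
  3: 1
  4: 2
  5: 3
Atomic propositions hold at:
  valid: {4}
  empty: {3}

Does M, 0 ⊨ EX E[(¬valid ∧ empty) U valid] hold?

Sat(¬valid) = {0, 1, 2, 3, 5}
Sat(¬valid ∧ empty) = {3}
E[(¬valid ∧ empty) U valid]: least fixpoint, start Z0 = Sat(valid) = {4}, add states in Sat(¬valid ∧ empty) with some successor in Z. Already a fixed point.
Sat(E[(¬valid ∧ empty) U valid]) = {4}
Sat(EX E[(¬valid ∧ empty) U valid]) = {s : some successor in {4}} = {0}
0 ∈ Sat(EX E[(¬valid ∧ empty) U valid]) = {0}, so the formula holds at 0.

Yes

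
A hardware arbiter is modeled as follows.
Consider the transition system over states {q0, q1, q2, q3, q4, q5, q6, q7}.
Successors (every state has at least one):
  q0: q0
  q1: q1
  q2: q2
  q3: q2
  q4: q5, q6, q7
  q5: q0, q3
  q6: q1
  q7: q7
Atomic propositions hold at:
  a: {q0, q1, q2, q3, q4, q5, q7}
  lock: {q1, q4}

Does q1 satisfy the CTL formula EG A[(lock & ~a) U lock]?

Sat(~a) = {q6}
Sat(lock & ~a) = ∅
A[(lock & ~a) U lock]: least fixpoint, start Z0 = Sat(lock) = {q1, q4}, add states in Sat(lock & ~a) with every successor in Z. Already a fixed point.
Sat(A[(lock & ~a) U lock]) = {q1, q4}
EG A[(lock & ~a) U lock]: greatest fixpoint, start Z0 = {q1, q4}, keep only states in Sat with some successor in Z. Z1 = {q1}; fixed.
Sat(EG A[(lock & ~a) U lock]) = {q1}
q1 ∈ Sat(EG A[(lock & ~a) U lock]) = {q1}, so the formula holds at q1.

Yes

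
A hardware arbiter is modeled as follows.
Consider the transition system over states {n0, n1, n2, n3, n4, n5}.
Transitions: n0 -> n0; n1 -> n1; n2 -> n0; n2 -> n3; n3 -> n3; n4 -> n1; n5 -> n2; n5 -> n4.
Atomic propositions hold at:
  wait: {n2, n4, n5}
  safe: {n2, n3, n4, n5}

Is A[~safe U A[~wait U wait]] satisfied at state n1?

Sat(~safe) = {n0, n1}
Sat(~wait) = {n0, n1, n3}
A[~wait U wait]: least fixpoint, start Z0 = Sat(wait) = {n2, n4, n5}, add states in Sat(~wait) with every successor in Z. Already a fixed point.
Sat(A[~wait U wait]) = {n2, n4, n5}
A[~safe U A[~wait U wait]]: least fixpoint, start Z0 = Sat(A[~wait U wait]) = {n2, n4, n5}, add states in Sat(~safe) with every successor in Z. Already a fixed point.
Sat(A[~safe U A[~wait U wait]]) = {n2, n4, n5}
n1 ∉ Sat(A[~safe U A[~wait U wait]]) = {n2, n4, n5}, so the formula does not hold at n1.

No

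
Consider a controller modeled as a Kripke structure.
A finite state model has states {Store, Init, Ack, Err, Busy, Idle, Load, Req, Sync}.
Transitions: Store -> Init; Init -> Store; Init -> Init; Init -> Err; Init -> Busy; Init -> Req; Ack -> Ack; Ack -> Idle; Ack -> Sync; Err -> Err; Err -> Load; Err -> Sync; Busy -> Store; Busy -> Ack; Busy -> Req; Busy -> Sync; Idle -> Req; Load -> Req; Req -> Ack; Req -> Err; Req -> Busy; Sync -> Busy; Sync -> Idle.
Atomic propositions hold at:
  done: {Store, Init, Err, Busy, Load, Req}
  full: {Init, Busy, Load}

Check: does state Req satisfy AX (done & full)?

No

Sat(done & full) = {Init, Busy, Load}
Sat(AX (done & full)) = {s : every successor in {Init, Busy, Load}} = {Store}
Req ∉ Sat(AX (done & full)) = {Store}, so the formula does not hold at Req.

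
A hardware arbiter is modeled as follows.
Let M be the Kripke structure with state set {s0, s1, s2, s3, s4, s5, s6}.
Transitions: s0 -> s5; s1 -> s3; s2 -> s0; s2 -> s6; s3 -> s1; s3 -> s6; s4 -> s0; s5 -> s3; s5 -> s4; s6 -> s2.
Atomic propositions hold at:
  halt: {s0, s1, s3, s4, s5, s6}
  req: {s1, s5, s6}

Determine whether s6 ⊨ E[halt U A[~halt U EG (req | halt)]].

No

Sat(~halt) = {s2}
Sat(req | halt) = {s0, s1, s3, s4, s5, s6}
EG (req | halt): greatest fixpoint, start Z0 = {s0, s1, s3, s4, s5, s6}, keep only states in Sat with some successor in Z. Z1 = {s0, s1, s3, s4, s5}; fixed.
Sat(EG (req | halt)) = {s0, s1, s3, s4, s5}
A[~halt U EG (req | halt)]: least fixpoint, start Z0 = Sat(EG (req | halt)) = {s0, s1, s3, s4, s5}, add states in Sat(~halt) with every successor in Z. Already a fixed point.
Sat(A[~halt U EG (req | halt)]) = {s0, s1, s3, s4, s5}
E[halt U A[~halt U EG (req | halt)]]: least fixpoint, start Z0 = Sat(A[~halt U EG (req | halt)]) = {s0, s1, s3, s4, s5}, add states in Sat(halt) with some successor in Z. Already a fixed point.
Sat(E[halt U A[~halt U EG (req | halt)]]) = {s0, s1, s3, s4, s5}
s6 ∉ Sat(E[halt U A[~halt U EG (req | halt)]]) = {s0, s1, s3, s4, s5}, so the formula does not hold at s6.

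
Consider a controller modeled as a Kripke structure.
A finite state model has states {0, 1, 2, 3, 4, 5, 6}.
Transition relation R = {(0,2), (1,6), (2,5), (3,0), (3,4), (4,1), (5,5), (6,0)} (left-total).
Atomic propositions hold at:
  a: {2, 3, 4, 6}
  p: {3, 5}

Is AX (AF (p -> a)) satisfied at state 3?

Sat(p -> a) = {0, 1, 2, 3, 4, 6}
AF (p -> a): least fixpoint, start Z0 = {0, 1, 2, 3, 4, 6}, add states with every successor in Z. Already a fixed point.
Sat(AF (p -> a)) = {0, 1, 2, 3, 4, 6}
Sat(AX (AF (p -> a))) = {s : every successor in {0, 1, 2, 3, 4, 6}} = {0, 1, 3, 4, 6}
3 ∈ Sat(AX (AF (p -> a))) = {0, 1, 3, 4, 6}, so the formula holds at 3.

Yes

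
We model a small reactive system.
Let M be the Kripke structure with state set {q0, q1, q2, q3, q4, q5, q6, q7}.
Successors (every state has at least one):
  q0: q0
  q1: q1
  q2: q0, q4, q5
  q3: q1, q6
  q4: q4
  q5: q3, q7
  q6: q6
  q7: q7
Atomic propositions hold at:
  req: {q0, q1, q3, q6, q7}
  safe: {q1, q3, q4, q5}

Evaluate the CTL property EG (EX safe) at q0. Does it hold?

Sat(EX safe) = {s : some successor in {q1, q3, q4, q5}} = {q1, q2, q3, q4, q5}
EG (EX safe): greatest fixpoint, start Z0 = {q1, q2, q3, q4, q5}, keep only states in Sat with some successor in Z. Already a fixed point.
Sat(EG (EX safe)) = {q1, q2, q3, q4, q5}
q0 ∉ Sat(EG (EX safe)) = {q1, q2, q3, q4, q5}, so the formula does not hold at q0.

No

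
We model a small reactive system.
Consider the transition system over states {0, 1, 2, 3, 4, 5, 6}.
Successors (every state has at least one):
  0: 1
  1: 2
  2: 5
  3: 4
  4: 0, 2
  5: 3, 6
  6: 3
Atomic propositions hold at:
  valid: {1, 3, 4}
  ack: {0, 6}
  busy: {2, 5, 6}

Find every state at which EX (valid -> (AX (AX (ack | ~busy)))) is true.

Sat(~busy) = {0, 1, 3, 4}
Sat(ack | ~busy) = {0, 1, 3, 4, 6}
Sat(AX (ack | ~busy)) = {s : every successor in {0, 1, 3, 4, 6}} = {0, 3, 5, 6}
Sat(AX (AX (ack | ~busy))) = {s : every successor in {0, 3, 5, 6}} = {2, 5, 6}
Sat(valid -> (AX (AX (ack | ~busy)))) = {0, 2, 5, 6}
Sat(EX (valid -> (AX (AX (ack | ~busy))))) = {s : some successor in {0, 2, 5, 6}} = {1, 2, 4, 5}

{1, 2, 4, 5}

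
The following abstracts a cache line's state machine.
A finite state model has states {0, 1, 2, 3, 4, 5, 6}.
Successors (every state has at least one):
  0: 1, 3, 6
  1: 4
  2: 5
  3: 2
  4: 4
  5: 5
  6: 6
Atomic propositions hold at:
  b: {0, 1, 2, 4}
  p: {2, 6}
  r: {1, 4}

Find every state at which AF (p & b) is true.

Sat(p & b) = {2}
AF (p & b): least fixpoint, start Z0 = {2}, add states with every successor in Z. Z1 = {2, 3}; fixed.
Sat(AF (p & b)) = {2, 3}

{2, 3}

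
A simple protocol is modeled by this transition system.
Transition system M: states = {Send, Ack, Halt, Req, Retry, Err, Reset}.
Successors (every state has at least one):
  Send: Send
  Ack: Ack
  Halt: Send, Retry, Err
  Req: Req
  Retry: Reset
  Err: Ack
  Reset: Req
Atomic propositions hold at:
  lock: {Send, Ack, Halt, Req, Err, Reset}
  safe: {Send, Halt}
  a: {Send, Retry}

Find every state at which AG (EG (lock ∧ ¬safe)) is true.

{Ack, Req, Err, Reset}

Sat(¬safe) = {Ack, Req, Retry, Err, Reset}
Sat(lock ∧ ¬safe) = {Ack, Req, Err, Reset}
EG (lock ∧ ¬safe): greatest fixpoint, start Z0 = {Ack, Req, Err, Reset}, keep only states in Sat with some successor in Z. Already a fixed point.
Sat(EG (lock ∧ ¬safe)) = {Ack, Req, Err, Reset}
AG (EG (lock ∧ ¬safe)): greatest fixpoint, start Z0 = {Ack, Req, Err, Reset}, keep only states in Sat with every successor in Z. Already a fixed point.
Sat(AG (EG (lock ∧ ¬safe))) = {Ack, Req, Err, Reset}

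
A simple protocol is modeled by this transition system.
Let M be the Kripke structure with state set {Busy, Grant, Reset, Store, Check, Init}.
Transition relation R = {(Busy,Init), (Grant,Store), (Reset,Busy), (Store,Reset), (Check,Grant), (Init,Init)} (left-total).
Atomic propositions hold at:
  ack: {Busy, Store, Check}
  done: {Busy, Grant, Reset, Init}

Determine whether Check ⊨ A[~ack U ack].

Sat(~ack) = {Grant, Reset, Init}
A[~ack U ack]: least fixpoint, start Z0 = Sat(ack) = {Busy, Store, Check}, add states in Sat(~ack) with every successor in Z. Z1 = {Busy, Grant, Reset, Store, Check}; fixed.
Sat(A[~ack U ack]) = {Busy, Grant, Reset, Store, Check}
Check ∈ Sat(A[~ack U ack]) = {Busy, Grant, Reset, Store, Check}, so the formula holds at Check.

Yes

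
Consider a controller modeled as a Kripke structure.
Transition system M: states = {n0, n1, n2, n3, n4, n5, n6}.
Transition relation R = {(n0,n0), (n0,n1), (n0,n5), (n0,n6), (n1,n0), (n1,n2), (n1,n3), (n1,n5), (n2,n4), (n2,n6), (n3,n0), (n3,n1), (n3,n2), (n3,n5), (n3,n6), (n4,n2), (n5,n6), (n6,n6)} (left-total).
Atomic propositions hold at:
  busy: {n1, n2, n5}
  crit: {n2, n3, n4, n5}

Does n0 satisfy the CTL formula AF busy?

AF busy: least fixpoint, start Z0 = {n1, n2, n5}, add states with every successor in Z. Z1 = {n1, n2, n4, n5}; fixed.
Sat(AF busy) = {n1, n2, n4, n5}
n0 ∉ Sat(AF busy) = {n1, n2, n4, n5}, so the formula does not hold at n0.

No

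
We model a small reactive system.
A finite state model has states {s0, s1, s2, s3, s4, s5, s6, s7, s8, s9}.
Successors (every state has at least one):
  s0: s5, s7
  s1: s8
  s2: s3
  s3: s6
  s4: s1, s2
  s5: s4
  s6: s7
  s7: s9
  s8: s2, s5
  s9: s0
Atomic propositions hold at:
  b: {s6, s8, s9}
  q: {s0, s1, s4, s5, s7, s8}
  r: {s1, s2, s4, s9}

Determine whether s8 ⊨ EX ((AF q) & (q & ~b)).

Yes

AF q: least fixpoint, start Z0 = {s0, s1, s4, s5, s7, s8}, add states with every successor in Z. Z1 = {s0, s1, s4, s5, s6, s7, s8, s9}; Z2 = {s0, s1, s3, s4, s5, s6, s7, s8, s9}; Z3 = {s0, s1, s2, s3, s4, s5, s6, s7, s8, s9}; fixed.
Sat(AF q) = {s0, s1, s2, s3, s4, s5, s6, s7, s8, s9}
Sat(~b) = {s0, s1, s2, s3, s4, s5, s7}
Sat(q & ~b) = {s0, s1, s4, s5, s7}
Sat((AF q) & (q & ~b)) = {s0, s1, s4, s5, s7}
Sat(EX ((AF q) & (q & ~b))) = {s : some successor in {s0, s1, s4, s5, s7}} = {s0, s4, s5, s6, s8, s9}
s8 ∈ Sat(EX ((AF q) & (q & ~b))) = {s0, s4, s5, s6, s8, s9}, so the formula holds at s8.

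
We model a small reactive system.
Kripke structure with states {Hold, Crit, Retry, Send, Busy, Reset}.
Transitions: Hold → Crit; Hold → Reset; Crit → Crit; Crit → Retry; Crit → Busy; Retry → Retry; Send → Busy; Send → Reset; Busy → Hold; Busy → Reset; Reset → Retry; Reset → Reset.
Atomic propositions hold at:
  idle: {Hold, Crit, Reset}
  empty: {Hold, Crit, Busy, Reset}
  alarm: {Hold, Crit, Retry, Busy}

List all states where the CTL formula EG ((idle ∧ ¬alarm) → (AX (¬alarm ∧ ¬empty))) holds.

{Hold, Crit, Retry, Send, Busy}

Sat(¬alarm) = {Send, Reset}
Sat(idle ∧ ¬alarm) = {Reset}
Sat(¬empty) = {Retry, Send}
Sat(¬alarm ∧ ¬empty) = {Send}
Sat(AX (¬alarm ∧ ¬empty)) = {s : every successor in {Send}} = ∅
Sat((idle ∧ ¬alarm) → (AX (¬alarm ∧ ¬empty))) = {Hold, Crit, Retry, Send, Busy}
EG ((idle ∧ ¬alarm) → (AX (¬alarm ∧ ¬empty))): greatest fixpoint, start Z0 = {Hold, Crit, Retry, Send, Busy}, keep only states in Sat with some successor in Z. Already a fixed point.
Sat(EG ((idle ∧ ¬alarm) → (AX (¬alarm ∧ ¬empty)))) = {Hold, Crit, Retry, Send, Busy}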